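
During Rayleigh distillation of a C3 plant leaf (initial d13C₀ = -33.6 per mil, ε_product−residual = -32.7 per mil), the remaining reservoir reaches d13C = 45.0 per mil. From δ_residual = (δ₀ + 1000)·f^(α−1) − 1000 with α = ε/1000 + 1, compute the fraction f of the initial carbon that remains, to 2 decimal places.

0.09

α − 1 = ε/1000 = -0.0327
(δ_res + 1000)/(δ₀ + 1000) = (45.0 + 1000)/(-33.6 + 1000) = 1045.0/966.4 = 1.081333
f = 1.081333^(1/-0.0327) = exp(ln(1.081333)/-0.0327) = exp(0.07819/-0.0327)
f = exp(-2.3913) = 0.0915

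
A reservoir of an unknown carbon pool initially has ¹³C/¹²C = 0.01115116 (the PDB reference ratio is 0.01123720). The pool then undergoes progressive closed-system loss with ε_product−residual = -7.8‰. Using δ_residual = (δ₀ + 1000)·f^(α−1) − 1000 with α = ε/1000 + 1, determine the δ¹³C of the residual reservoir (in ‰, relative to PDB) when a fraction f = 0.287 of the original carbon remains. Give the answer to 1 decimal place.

δ₀ = (0.01115116/0.01123720 − 1)×1000 = (0.992343 − 1)×1000 = -7.657‰
α − 1 = ε/1000 = -0.0078
f^(α−1) = 0.287^(-0.0078) = 1.009784
δ_res = (-7.657 + 1000) × 1.009784 − 1000 = 1002.052 − 1000 = 2.05‰

2.1‰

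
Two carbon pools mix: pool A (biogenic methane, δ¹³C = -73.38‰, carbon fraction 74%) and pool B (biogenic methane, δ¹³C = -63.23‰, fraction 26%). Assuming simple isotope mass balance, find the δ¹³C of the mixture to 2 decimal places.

-70.74‰

δ_mix = f_A·δ_A + f_B·δ_B
δ_mix = 0.74 × (-73.38) + 0.26 × (-63.23)
δ_mix = -54.301 + -16.440 = -70.741‰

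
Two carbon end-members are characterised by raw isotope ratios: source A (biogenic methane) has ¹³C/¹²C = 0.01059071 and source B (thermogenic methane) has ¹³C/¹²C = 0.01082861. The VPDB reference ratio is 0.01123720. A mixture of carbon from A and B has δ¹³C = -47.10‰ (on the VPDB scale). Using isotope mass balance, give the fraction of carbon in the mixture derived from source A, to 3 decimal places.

0.507

δ_A = (0.01059071/0.01123720 − 1)×1000 = (0.942469 − 1)×1000 = -57.531‰
δ_B = (0.01082861/0.01123720 − 1)×1000 = (0.963640 − 1)×1000 = -36.360‰
f_A = (δ_mix − δ_B)/(δ_A − δ_B) = (-47.10 − (-36.360))/(-57.531 − (-36.360))
f_A = -10.740 / -21.171 = 0.5073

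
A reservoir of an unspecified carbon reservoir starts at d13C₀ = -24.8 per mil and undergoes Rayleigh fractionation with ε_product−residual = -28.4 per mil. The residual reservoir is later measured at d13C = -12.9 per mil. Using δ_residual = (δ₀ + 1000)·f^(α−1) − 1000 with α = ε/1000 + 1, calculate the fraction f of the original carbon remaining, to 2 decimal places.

α − 1 = ε/1000 = -0.0284
(δ_res + 1000)/(δ₀ + 1000) = (-12.9 + 1000)/(-24.8 + 1000) = 987.1/975.2 = 1.012203
f = 1.012203^(1/-0.0284) = exp(ln(1.012203)/-0.0284) = exp(0.01213/-0.0284)
f = exp(-0.4271) = 0.6524

0.65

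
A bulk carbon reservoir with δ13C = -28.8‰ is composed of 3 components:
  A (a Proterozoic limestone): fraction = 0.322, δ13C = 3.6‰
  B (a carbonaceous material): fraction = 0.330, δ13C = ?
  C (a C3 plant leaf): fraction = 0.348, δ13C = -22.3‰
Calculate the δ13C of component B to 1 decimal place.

-67.3‰

Isotope mass balance: δ_bulk = Σ fᵢ·δᵢ.
-28.8 = 0.322×(3.6) + 0.330×δ_B + 0.348×(-22.3)
0.330·δ_B = -28.8 − (-6.601) = -22.199
δ_B = -22.199 / 0.330 = -67.27‰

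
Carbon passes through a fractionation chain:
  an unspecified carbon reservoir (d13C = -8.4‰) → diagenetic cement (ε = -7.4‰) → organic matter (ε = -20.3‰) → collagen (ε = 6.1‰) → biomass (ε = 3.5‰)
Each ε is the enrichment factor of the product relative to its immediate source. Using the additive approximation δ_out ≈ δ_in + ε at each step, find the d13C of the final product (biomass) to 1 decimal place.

step 1: δ ≈ -8.4 + (-7.4) = -15.8‰
step 2: δ ≈ -15.8 + (-20.3) = -36.1‰
step 3: δ ≈ -36.1 + (6.1) = -30.0‰
step 4: δ ≈ -30.0 + (3.5) = -26.5‰

-26.5‰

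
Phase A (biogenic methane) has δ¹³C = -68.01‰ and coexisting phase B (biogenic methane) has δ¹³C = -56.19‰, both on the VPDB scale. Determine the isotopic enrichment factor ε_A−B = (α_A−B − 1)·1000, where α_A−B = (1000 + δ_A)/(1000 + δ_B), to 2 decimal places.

-12.52‰

α_A−B = (1000 + -68.01) / (1000 + -56.19) = 931.99 / 943.81 = 0.987476
ε_A−B = (0.987476 − 1) × 1000 = -12.524‰
(The approximation ε ≈ δ_A − δ_B would give -11.82‰.)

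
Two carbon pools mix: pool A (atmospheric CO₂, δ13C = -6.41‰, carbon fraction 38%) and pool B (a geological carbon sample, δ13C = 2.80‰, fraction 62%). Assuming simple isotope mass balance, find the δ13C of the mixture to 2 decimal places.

-0.70‰

δ_mix = f_A·δ_A + f_B·δ_B
δ_mix = 0.38 × (-6.41) + 0.62 × (2.80)
δ_mix = -2.436 + 1.736 = -0.700‰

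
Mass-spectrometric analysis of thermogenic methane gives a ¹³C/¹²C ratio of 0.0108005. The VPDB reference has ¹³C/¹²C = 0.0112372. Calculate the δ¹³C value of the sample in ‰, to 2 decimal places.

-38.86‰

δ¹³C = (R_sample / R_standard − 1) × 1000
R_sample / R_standard = 0.0108005 / 0.0112372 = 0.961138
δ¹³C = (0.961138 − 1) × 1000 = -38.862‰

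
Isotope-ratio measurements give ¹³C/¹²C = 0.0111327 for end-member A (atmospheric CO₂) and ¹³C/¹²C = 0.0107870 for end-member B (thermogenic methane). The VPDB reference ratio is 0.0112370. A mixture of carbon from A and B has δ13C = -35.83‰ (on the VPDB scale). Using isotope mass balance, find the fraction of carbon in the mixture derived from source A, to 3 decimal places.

δ_A = (0.0111327/0.0112370 − 1)×1000 = (0.990718 − 1)×1000 = -9.282‰
δ_B = (0.0107870/0.0112370 − 1)×1000 = (0.959954 − 1)×1000 = -40.046‰
f_A = (δ_mix − δ_B)/(δ_A − δ_B) = (-35.83 − (-40.046))/(-9.282 − (-40.046))
f_A = 4.216 / 30.764 = 0.1371

0.137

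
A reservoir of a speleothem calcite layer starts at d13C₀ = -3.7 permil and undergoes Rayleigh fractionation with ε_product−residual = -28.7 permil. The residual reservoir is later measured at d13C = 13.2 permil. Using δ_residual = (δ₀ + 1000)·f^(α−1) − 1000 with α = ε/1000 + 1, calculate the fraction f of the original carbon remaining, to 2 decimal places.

0.56

α − 1 = ε/1000 = -0.0287
(δ_res + 1000)/(δ₀ + 1000) = (13.2 + 1000)/(-3.7 + 1000) = 1013.2/996.3 = 1.016963
f = 1.016963^(1/-0.0287) = exp(ln(1.016963)/-0.0287) = exp(0.01682/-0.0287)
f = exp(-0.5861) = 0.5565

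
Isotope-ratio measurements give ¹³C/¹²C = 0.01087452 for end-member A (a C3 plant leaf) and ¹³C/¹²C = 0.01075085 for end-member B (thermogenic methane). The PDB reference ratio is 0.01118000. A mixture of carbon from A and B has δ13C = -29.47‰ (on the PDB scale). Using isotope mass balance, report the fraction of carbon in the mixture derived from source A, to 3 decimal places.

0.806

δ_A = (0.01087452/0.01118000 − 1)×1000 = (0.972676 − 1)×1000 = -27.324‰
δ_B = (0.01075085/0.01118000 − 1)×1000 = (0.961614 − 1)×1000 = -38.386‰
f_A = (δ_mix − δ_B)/(δ_A − δ_B) = (-29.47 − (-38.386))/(-27.324 − (-38.386))
f_A = 8.916 / 11.062 = 0.8060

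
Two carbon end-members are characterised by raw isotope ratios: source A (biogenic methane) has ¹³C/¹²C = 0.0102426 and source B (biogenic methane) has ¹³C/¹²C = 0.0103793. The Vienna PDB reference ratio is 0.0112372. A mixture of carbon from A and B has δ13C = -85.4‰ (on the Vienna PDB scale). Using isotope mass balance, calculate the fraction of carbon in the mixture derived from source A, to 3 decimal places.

0.744

δ_A = (0.0102426/0.0112372 − 1)×1000 = (0.911490 − 1)×1000 = -88.510‰
δ_B = (0.0103793/0.0112372 − 1)×1000 = (0.923655 − 1)×1000 = -76.345‰
f_A = (δ_mix − δ_B)/(δ_A − δ_B) = (-85.4 − (-76.345))/(-88.510 − (-76.345))
f_A = -9.055 / -12.165 = 0.7444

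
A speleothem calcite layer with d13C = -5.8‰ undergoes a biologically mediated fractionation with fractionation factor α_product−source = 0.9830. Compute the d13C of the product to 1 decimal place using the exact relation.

δ_product = (δ_source + 1000)·α − 1000
δ_product = (-5.8 + 1000) × 0.9830 − 1000
δ_product = 977.299 − 1000 = -22.70‰

-22.7‰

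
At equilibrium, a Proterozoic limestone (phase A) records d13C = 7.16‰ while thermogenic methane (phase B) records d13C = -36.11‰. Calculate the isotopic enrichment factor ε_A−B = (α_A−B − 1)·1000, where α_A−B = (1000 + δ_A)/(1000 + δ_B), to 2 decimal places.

α_A−B = (1000 + 7.16) / (1000 + -36.11) = 1007.16 / 963.89 = 1.044891
ε_A−B = (1.044891 − 1) × 1000 = 44.891‰
(The approximation ε ≈ δ_A − δ_B would give 43.27‰.)

44.89‰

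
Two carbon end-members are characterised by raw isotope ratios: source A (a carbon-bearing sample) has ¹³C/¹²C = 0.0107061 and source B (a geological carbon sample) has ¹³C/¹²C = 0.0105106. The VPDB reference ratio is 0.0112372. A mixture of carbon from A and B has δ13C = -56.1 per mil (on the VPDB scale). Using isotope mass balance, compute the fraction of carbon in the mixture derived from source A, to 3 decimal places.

0.492

δ_A = (0.0107061/0.0112372 − 1)×1000 = (0.952737 − 1)×1000 = -47.263 per mil
δ_B = (0.0105106/0.0112372 − 1)×1000 = (0.935340 − 1)×1000 = -64.660 per mil
f_A = (δ_mix − δ_B)/(δ_A − δ_B) = (-56.1 − (-64.660))/(-47.263 − (-64.660))
f_A = 8.560 / 17.398 = 0.4920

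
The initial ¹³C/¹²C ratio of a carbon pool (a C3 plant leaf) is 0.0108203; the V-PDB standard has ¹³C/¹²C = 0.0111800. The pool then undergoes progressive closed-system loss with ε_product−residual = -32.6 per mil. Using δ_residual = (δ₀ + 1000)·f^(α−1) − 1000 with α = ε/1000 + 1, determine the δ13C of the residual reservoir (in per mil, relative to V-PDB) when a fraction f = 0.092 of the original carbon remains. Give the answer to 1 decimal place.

46.1 per mil

δ₀ = (0.0108203/0.0111800 − 1)×1000 = (0.967826 − 1)×1000 = -32.174 per mil
α − 1 = ε/1000 = -0.0326
f^(α−1) = 0.092^(-0.0326) = 1.080888
δ_res = (-32.174 + 1000) × 1.080888 − 1000 = 1046.112 − 1000 = 46.11 per mil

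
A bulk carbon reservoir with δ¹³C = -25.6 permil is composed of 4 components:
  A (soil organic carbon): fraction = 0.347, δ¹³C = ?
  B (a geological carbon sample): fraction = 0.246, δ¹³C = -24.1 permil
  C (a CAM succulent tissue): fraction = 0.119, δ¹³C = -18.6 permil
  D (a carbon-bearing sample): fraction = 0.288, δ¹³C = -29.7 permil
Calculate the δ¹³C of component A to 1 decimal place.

-25.7 permil

Isotope mass balance: δ_bulk = Σ fᵢ·δᵢ.
-25.6 = 0.347×δ_A + 0.246×(-24.1) + 0.119×(-18.6) + 0.288×(-29.7)
0.347·δ_A = -25.6 − (-16.696) = -8.904
δ_A = -8.904 / 0.347 = -25.66 permil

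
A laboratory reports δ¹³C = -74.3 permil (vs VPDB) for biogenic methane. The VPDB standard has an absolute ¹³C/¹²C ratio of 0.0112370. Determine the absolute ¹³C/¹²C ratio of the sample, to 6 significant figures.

0.0104021

R_sample = R_standard × (δ¹³C/1000 + 1)
R_sample = 0.0112370 × (-74.3/1000 + 1) = 0.0112370 × 0.925700
R_sample = 0.0104021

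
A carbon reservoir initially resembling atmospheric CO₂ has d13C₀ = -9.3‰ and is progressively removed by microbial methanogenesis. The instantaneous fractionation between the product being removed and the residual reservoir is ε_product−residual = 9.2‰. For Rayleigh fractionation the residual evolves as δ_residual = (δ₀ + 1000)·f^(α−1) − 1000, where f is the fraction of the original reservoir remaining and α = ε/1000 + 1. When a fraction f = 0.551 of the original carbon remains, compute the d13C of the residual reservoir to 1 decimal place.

Rayleigh residual: δ_res = (δ₀ + 1000)·f^(α−1) − 1000
α = ε/1000 + 1 = 1.00920, so α − 1 = 0.00920
f^(α−1) = 0.551^(0.00920) = 0.994532
δ_res = (-9.3 + 1000) × 0.994532 − 1000 = 985.282 − 1000 = -14.72‰

-14.7‰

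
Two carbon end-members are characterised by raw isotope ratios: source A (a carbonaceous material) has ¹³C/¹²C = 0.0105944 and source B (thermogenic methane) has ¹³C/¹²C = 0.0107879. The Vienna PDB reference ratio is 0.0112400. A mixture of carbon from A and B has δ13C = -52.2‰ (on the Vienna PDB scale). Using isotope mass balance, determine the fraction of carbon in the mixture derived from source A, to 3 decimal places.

δ_A = (0.0105944/0.0112400 − 1)×1000 = (0.942562 − 1)×1000 = -57.438‰
δ_B = (0.0107879/0.0112400 − 1)×1000 = (0.959778 − 1)×1000 = -40.222‰
f_A = (δ_mix − δ_B)/(δ_A − δ_B) = (-52.2 − (-40.222))/(-57.438 − (-40.222))
f_A = -11.978 / -17.215 = 0.6958

0.696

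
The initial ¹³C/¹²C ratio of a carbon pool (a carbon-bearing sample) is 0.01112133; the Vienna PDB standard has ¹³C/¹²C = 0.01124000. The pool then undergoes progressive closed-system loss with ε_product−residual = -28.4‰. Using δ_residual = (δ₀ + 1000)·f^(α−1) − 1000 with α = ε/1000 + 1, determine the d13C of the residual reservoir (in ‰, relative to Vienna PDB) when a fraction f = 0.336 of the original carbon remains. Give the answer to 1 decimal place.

δ₀ = (0.01112133/0.01124000 − 1)×1000 = (0.989442 − 1)×1000 = -10.558‰
α − 1 = ε/1000 = -0.0284
f^(α−1) = 0.336^(-0.0284) = 1.031459
δ_res = (-10.558 + 1000) × 1.031459 − 1000 = 1020.569 − 1000 = 20.57‰

20.6‰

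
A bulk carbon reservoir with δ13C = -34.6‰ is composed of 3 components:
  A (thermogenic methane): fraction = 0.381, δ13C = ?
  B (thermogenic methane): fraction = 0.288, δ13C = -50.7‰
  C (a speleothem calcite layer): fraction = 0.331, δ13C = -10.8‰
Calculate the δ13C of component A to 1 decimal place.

-43.1‰

Isotope mass balance: δ_bulk = Σ fᵢ·δᵢ.
-34.6 = 0.381×δ_A + 0.288×(-50.7) + 0.331×(-10.8)
0.381·δ_A = -34.6 − (-18.176) = -16.424
δ_A = -16.424 / 0.381 = -43.11‰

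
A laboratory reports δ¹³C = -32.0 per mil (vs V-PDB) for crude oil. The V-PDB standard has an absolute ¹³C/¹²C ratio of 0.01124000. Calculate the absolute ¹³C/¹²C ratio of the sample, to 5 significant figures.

R_sample = R_standard × (δ¹³C/1000 + 1)
R_sample = 0.01124000 × (-32.0/1000 + 1) = 0.01124000 × 0.968000
R_sample = 0.0108803

0.010880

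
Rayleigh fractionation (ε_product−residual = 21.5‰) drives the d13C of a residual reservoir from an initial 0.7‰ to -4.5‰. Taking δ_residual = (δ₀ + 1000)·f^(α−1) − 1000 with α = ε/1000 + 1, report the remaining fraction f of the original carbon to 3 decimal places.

α − 1 = ε/1000 = 0.0215
(δ_res + 1000)/(δ₀ + 1000) = (-4.5 + 1000)/(0.7 + 1000) = 995.5/1000.7 = 0.994804
f = 0.994804^(1/0.0215) = exp(ln(0.994804)/0.0215) = exp(-0.00521/0.0215)
f = exp(-0.2423) = 0.7848

0.785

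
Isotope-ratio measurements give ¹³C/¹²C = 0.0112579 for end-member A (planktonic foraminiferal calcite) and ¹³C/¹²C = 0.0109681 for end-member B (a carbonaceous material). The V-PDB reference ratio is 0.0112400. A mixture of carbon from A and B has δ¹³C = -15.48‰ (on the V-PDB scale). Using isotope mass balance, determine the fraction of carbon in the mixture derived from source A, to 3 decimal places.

0.338

δ_A = (0.0112579/0.0112400 − 1)×1000 = (1.001593 − 1)×1000 = 1.593‰
δ_B = (0.0109681/0.0112400 − 1)×1000 = (0.975810 − 1)×1000 = -24.190‰
f_A = (δ_mix − δ_B)/(δ_A − δ_B) = (-15.48 − (-24.190))/(1.593 − (-24.190))
f_A = 8.710 / 25.783 = 0.3378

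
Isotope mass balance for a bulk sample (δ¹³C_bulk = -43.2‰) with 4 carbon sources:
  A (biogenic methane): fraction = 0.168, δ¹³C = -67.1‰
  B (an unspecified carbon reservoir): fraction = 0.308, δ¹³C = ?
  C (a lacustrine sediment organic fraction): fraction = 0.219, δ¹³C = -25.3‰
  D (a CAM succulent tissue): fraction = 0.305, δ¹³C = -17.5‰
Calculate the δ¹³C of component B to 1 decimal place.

-68.3‰

Isotope mass balance: δ_bulk = Σ fᵢ·δᵢ.
-43.2 = 0.168×(-67.1) + 0.308×δ_B + 0.219×(-25.3) + 0.305×(-17.5)
0.308·δ_B = -43.2 − (-22.151) = -21.049
δ_B = -21.049 / 0.308 = -68.34‰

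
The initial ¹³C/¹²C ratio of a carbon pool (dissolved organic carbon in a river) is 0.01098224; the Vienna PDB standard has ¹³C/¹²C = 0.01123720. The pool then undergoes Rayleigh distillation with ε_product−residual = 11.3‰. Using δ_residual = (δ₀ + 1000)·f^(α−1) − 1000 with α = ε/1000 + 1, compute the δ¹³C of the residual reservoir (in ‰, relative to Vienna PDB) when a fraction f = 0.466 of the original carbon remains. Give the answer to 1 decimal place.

δ₀ = (0.01098224/0.01123720 − 1)×1000 = (0.977311 − 1)×1000 = -22.689‰
α − 1 = ε/1000 = 0.0113
f^(α−1) = 0.466^(0.0113) = 0.991409
δ_res = (-22.689 + 1000) × 0.991409 − 1000 = 968.915 − 1000 = -31.09‰

-31.1‰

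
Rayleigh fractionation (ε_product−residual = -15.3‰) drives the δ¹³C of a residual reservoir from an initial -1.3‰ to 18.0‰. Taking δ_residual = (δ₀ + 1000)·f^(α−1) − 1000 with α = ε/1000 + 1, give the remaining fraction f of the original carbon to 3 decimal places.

0.286

α − 1 = ε/1000 = -0.0153
(δ_res + 1000)/(δ₀ + 1000) = (18.0 + 1000)/(-1.3 + 1000) = 1018.0/998.7 = 1.019325
f = 1.019325^(1/-0.0153) = exp(ln(1.019325)/-0.0153) = exp(0.01914/-0.0153)
f = exp(-1.2510) = 0.2862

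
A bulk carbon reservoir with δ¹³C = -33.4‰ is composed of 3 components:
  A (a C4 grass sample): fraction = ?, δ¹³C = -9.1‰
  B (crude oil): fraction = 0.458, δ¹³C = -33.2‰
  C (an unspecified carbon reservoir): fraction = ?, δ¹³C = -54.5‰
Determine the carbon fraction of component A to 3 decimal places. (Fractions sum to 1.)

Let f_A and f_C be the unknown fractions; fractions sum to 1 so f_A + f_C = 0.542.
Mass balance: Σ fᵢ·δᵢ = δ_bulk ⇒ f_A·(-9.1) + f_C·(-54.5) = -33.4 − (-15.206) = -18.194
Substitute f_C = 0.542 − f_A:
f_A·(-9.1 − -54.5) = -18.194 − 0.542×(-54.5) = 11.345
f_A = 11.345 / 45.4 = 0.2499

0.250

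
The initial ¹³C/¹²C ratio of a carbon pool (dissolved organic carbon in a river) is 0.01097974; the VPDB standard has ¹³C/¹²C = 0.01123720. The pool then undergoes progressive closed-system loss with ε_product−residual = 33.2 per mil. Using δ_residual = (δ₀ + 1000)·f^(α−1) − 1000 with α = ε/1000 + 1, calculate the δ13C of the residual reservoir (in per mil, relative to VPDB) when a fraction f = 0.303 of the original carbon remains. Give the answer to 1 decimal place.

δ₀ = (0.01097974/0.01123720 − 1)×1000 = (0.977089 − 1)×1000 = -22.911 per mil
α − 1 = ε/1000 = 0.0332
f^(α−1) = 0.303^(0.0332) = 0.961134
δ_res = (-22.911 + 1000) × 0.961134 − 1000 = 939.113 − 1000 = -60.89 per mil

-60.9 per mil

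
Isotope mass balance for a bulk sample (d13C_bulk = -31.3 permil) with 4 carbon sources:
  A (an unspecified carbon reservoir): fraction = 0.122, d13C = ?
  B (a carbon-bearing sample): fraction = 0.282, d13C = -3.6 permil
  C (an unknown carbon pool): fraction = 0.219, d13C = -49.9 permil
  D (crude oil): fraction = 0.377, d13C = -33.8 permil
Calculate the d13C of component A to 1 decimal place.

-54.2 permil

Isotope mass balance: δ_bulk = Σ fᵢ·δᵢ.
-31.3 = 0.122×δ_A + 0.282×(-3.6) + 0.219×(-49.9) + 0.377×(-33.8)
0.122·δ_A = -31.3 − (-24.686) = -6.614
δ_A = -6.614 / 0.122 = -54.21 permil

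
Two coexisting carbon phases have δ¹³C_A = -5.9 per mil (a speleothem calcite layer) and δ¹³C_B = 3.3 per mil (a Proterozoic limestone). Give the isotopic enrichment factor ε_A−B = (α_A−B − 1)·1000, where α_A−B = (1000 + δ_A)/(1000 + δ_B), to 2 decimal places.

-9.17 per mil

α_A−B = (1000 + -5.9) / (1000 + 3.3) = 994.1 / 1003.3 = 0.990830
ε_A−B = (0.990830 − 1) × 1000 = -9.170 per mil
(The approximation ε ≈ δ_A − δ_B would give -9.2 per mil.)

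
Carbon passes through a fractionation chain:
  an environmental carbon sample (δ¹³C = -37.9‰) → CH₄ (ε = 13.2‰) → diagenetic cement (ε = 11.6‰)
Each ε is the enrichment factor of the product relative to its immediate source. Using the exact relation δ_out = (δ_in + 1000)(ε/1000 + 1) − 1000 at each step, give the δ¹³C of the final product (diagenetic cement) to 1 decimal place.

step 1: δ = (-37.90 + 1000)·(13.2/1000 + 1) − 1000 = -25.20‰
step 2: δ = (-25.20 + 1000)·(11.6/1000 + 1) − 1000 = -13.89‰

-13.9‰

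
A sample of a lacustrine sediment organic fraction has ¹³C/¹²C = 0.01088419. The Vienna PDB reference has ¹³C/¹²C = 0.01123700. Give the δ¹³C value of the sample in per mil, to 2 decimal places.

δ¹³C = (R_sample / R_standard − 1) × 1000
R_sample / R_standard = 0.01088419 / 0.01123700 = 0.968603
δ¹³C = (0.968603 − 1) × 1000 = -31.397 per mil

-31.40 per mil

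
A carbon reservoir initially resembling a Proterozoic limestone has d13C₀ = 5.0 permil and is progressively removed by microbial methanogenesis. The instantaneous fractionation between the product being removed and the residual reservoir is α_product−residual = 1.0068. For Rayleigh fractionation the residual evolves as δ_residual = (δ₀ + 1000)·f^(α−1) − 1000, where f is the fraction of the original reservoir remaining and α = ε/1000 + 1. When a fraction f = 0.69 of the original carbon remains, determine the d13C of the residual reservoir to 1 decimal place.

Rayleigh residual: δ_res = (δ₀ + 1000)·f^(α−1) − 1000
α − 1 = 0.00680
f^(α−1) = 0.69^(0.00680) = 0.997480
δ_res = (5.0 + 1000) × 0.997480 − 1000 = 1002.467 − 1000 = 2.47 permil

2.5 permil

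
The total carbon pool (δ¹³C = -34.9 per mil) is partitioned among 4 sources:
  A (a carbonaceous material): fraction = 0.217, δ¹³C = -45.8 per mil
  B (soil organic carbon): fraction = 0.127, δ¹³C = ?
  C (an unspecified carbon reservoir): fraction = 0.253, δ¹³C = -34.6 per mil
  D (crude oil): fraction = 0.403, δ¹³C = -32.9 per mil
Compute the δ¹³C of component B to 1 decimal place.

Isotope mass balance: δ_bulk = Σ fᵢ·δᵢ.
-34.9 = 0.217×(-45.8) + 0.127×δ_B + 0.253×(-34.6) + 0.403×(-32.9)
0.127·δ_B = -34.9 − (-31.951) = -2.949
δ_B = -2.949 / 0.127 = -23.22 per mil

-23.2 per mil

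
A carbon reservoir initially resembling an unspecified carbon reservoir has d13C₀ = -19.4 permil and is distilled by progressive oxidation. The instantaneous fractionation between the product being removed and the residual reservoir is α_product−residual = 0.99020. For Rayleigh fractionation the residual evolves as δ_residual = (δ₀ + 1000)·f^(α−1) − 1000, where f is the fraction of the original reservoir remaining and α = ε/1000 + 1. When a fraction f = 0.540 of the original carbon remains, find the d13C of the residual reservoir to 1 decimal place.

Rayleigh residual: δ_res = (δ₀ + 1000)·f^(α−1) − 1000
α − 1 = -0.00980
f^(α−1) = 0.540^(-0.00980) = 1.006057
δ_res = (-19.4 + 1000) × 1.006057 − 1000 = 986.539 − 1000 = -13.46 permil

-13.5 permil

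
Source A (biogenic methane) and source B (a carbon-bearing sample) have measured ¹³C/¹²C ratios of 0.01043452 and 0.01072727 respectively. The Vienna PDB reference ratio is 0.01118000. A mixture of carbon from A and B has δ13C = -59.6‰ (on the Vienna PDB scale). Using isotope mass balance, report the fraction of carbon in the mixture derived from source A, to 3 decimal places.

δ_A = (0.01043452/0.01118000 − 1)×1000 = (0.933320 − 1)×1000 = -66.680‰
δ_B = (0.01072727/0.01118000 − 1)×1000 = (0.959505 − 1)×1000 = -40.495‰
f_A = (δ_mix − δ_B)/(δ_A − δ_B) = (-59.6 − (-40.495))/(-66.680 − (-40.495))
f_A = -19.105 / -26.185 = 0.7296

0.730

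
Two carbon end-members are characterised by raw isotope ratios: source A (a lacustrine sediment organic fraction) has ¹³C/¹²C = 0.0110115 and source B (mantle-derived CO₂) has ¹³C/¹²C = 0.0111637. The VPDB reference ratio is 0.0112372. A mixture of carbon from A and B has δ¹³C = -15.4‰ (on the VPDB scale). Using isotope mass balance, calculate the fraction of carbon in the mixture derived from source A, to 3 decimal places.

0.654

δ_A = (0.0110115/0.0112372 − 1)×1000 = (0.979915 − 1)×1000 = -20.085‰
δ_B = (0.0111637/0.0112372 − 1)×1000 = (0.993459 − 1)×1000 = -6.541‰
f_A = (δ_mix − δ_B)/(δ_A − δ_B) = (-15.4 − (-6.541))/(-20.085 − (-6.541))
f_A = -8.859 / -13.544 = 0.6541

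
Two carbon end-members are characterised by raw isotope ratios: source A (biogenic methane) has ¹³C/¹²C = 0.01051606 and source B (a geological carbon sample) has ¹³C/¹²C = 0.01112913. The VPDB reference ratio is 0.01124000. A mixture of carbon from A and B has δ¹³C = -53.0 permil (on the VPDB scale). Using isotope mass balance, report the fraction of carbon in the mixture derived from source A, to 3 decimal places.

δ_A = (0.01051606/0.01124000 − 1)×1000 = (0.935593 − 1)×1000 = -64.407 permil
δ_B = (0.01112913/0.01124000 − 1)×1000 = (0.990136 − 1)×1000 = -9.864 permil
f_A = (δ_mix − δ_B)/(δ_A − δ_B) = (-53.0 − (-9.864))/(-64.407 − (-9.864))
f_A = -43.136 / -54.544 = 0.7909

0.791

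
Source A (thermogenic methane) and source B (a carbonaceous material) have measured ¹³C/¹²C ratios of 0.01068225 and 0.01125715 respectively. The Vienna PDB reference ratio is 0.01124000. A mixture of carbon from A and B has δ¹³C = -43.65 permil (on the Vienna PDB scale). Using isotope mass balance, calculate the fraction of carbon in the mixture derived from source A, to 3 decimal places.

δ_A = (0.01068225/0.01124000 − 1)×1000 = (0.950378 − 1)×1000 = -49.622 permil
δ_B = (0.01125715/0.01124000 − 1)×1000 = (1.001526 − 1)×1000 = 1.526 permil
f_A = (δ_mix − δ_B)/(δ_A − δ_B) = (-43.65 − (1.526))/(-49.622 − (1.526))
f_A = -45.176 / -51.148 = 0.8832

0.883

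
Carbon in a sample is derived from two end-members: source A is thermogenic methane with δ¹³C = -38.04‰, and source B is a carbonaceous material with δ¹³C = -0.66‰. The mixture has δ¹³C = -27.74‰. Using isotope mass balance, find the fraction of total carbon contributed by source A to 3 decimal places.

0.724

δ_mix = f_A·δ_A + (1 − f_A)·δ_B  ⇒  f_A = (δ_mix − δ_B)/(δ_A − δ_B)
f_A = (-27.74 − (-0.66)) / (-38.04 − (-0.66))
f_A = -27.08 / -37.38 = 0.7245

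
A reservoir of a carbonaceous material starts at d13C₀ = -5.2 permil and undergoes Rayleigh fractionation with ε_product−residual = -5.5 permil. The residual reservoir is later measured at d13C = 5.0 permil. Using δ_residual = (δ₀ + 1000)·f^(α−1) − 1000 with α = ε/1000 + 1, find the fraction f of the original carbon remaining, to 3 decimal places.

0.156

α − 1 = ε/1000 = -0.0055
(δ_res + 1000)/(δ₀ + 1000) = (5.0 + 1000)/(-5.2 + 1000) = 1005.0/994.8 = 1.010253
f = 1.010253^(1/-0.0055) = exp(ln(1.010253)/-0.0055) = exp(0.01020/-0.0055)
f = exp(-1.8547) = 0.1565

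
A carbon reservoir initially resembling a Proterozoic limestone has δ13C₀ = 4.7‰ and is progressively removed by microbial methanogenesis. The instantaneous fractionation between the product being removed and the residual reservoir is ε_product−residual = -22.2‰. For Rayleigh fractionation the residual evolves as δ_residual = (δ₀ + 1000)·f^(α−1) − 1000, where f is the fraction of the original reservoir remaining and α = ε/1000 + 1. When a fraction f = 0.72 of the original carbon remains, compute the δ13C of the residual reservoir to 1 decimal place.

Rayleigh residual: δ_res = (δ₀ + 1000)·f^(α−1) − 1000
α = ε/1000 + 1 = 0.97780, so α − 1 = -0.02220
f^(α−1) = 0.72^(-0.02220) = 1.007319
δ_res = (4.7 + 1000) × 1.007319 − 1000 = 1012.054 − 1000 = 12.05‰

12.1‰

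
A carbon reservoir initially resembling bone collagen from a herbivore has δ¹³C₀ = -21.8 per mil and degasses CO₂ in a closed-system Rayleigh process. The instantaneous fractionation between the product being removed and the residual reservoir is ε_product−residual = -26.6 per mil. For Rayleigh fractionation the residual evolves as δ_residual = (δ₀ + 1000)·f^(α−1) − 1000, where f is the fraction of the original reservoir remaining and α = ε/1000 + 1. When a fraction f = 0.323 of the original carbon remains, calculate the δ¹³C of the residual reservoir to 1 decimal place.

Rayleigh residual: δ_res = (δ₀ + 1000)·f^(α−1) − 1000
α = ε/1000 + 1 = 0.97340, so α − 1 = -0.02660
f^(α−1) = 0.323^(-0.02660) = 1.030517
δ_res = (-21.8 + 1000) × 1.030517 − 1000 = 1008.052 − 1000 = 8.05 per mil

8.1 per mil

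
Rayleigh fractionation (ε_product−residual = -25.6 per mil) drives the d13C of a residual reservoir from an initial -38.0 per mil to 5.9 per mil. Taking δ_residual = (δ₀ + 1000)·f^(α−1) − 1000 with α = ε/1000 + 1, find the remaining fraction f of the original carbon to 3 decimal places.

α − 1 = ε/1000 = -0.0256
(δ_res + 1000)/(δ₀ + 1000) = (5.9 + 1000)/(-38.0 + 1000) = 1005.9/962.0 = 1.045634
f = 1.045634^(1/-0.0256) = exp(ln(1.045634)/-0.0256) = exp(0.04462/-0.0256)
f = exp(-1.7431) = 0.1750

0.175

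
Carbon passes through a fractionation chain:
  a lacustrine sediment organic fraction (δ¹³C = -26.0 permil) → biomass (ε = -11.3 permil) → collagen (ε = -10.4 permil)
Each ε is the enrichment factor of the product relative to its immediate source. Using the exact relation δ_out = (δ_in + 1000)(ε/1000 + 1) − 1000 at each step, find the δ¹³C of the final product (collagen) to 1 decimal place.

step 1: δ = (-26.00 + 1000)·(-11.3/1000 + 1) − 1000 = -37.01 permil
step 2: δ = (-37.01 + 1000)·(-10.4/1000 + 1) − 1000 = -47.02 permil

-47.0 permil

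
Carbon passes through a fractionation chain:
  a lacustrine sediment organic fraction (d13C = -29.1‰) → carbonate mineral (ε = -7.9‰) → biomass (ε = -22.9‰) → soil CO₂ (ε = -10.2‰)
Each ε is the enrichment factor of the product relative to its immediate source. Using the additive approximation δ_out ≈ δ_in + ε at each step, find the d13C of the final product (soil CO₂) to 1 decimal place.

step 1: δ ≈ -29.1 + (-7.9) = -37.0‰
step 2: δ ≈ -37.0 + (-22.9) = -59.9‰
step 3: δ ≈ -59.9 + (-10.2) = -70.1‰

-70.1‰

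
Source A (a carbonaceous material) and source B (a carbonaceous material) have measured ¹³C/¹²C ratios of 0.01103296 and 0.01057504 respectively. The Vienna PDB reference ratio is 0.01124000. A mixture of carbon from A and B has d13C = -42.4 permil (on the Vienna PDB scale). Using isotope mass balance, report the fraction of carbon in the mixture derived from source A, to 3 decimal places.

0.411

δ_A = (0.01103296/0.01124000 − 1)×1000 = (0.981580 − 1)×1000 = -18.420 permil
δ_B = (0.01057504/0.01124000 − 1)×1000 = (0.940840 − 1)×1000 = -59.160 permil
f_A = (δ_mix − δ_B)/(δ_A − δ_B) = (-42.4 − (-59.160))/(-18.420 − (-59.160))
f_A = 16.760 / 40.740 = 0.4114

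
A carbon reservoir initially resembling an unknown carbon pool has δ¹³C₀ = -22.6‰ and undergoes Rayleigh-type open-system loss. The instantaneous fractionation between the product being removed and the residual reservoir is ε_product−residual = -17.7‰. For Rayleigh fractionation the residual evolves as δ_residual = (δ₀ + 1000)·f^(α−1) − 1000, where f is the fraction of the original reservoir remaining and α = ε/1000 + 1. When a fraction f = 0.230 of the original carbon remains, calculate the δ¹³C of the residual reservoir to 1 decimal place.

3.2‰

Rayleigh residual: δ_res = (δ₀ + 1000)·f^(α−1) − 1000
α = ε/1000 + 1 = 0.98230, so α − 1 = -0.01770
f^(α−1) = 0.230^(-0.01770) = 1.026355
δ_res = (-22.6 + 1000) × 1.026355 − 1000 = 1003.159 − 1000 = 3.16‰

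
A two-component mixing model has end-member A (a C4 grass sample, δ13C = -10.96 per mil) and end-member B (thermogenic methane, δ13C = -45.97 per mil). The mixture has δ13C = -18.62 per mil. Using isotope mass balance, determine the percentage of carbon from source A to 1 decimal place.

δ_mix = f_A·δ_A + (1 − f_A)·δ_B  ⇒  f_A = (δ_mix − δ_B)/(δ_A − δ_B)
f_A = (-18.62 − (-45.97)) / (-10.96 − (-45.97))
f_A = 27.35 / 35.01 = 0.7812

78.1%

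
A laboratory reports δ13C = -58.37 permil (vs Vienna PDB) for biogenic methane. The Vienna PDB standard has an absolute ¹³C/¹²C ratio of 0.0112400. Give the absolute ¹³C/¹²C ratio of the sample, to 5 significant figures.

R_sample = R_standard × (δ13C/1000 + 1)
R_sample = 0.0112400 × (-58.37/1000 + 1) = 0.0112400 × 0.941630
R_sample = 0.0105839

0.010584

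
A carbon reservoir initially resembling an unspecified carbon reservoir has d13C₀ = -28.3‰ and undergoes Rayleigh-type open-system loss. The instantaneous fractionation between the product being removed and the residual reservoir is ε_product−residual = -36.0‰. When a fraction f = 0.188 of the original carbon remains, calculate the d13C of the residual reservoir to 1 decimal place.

Rayleigh residual: δ_res = (δ₀ + 1000)·f^(α−1) − 1000
α = ε/1000 + 1 = 0.96400, so α − 1 = -0.03600
f^(α−1) = 0.188^(-0.03600) = 1.062014
δ_res = (-28.3 + 1000) × 1.062014 − 1000 = 1031.959 − 1000 = 31.96‰

32.0‰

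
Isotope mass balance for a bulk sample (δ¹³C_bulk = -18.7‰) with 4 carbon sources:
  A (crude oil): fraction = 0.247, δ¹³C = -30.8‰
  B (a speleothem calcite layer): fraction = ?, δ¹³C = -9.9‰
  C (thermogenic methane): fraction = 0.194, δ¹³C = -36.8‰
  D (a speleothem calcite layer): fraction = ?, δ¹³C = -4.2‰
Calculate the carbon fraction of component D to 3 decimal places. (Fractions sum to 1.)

0.277

Let f_D and f_B be the unknown fractions; fractions sum to 1 so f_D + f_B = 0.559.
Mass balance: Σ fᵢ·δᵢ = δ_bulk ⇒ f_D·(-4.2) + f_B·(-9.9) = -18.7 − (-14.747) = -3.953
Substitute f_B = 0.559 − f_D:
f_D·(-4.2 − -9.9) = -3.953 − 0.559×(-9.9) = 1.581
f_D = 1.581 / 5.7 = 0.2774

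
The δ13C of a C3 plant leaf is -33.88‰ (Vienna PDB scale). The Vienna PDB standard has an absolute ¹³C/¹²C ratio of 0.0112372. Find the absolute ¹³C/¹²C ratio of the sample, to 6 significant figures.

R_sample = R_standard × (δ13C/1000 + 1)
R_sample = 0.0112372 × (-33.88/1000 + 1) = 0.0112372 × 0.966120
R_sample = 0.0108565

0.0108565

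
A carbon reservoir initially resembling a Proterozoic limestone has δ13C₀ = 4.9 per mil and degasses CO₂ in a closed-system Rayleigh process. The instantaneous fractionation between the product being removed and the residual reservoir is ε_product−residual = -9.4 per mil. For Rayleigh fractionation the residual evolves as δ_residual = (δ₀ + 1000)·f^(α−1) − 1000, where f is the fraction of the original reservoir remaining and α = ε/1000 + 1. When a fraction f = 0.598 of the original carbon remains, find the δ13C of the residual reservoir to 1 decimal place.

9.8 per mil

Rayleigh residual: δ_res = (δ₀ + 1000)·f^(α−1) − 1000
α = ε/1000 + 1 = 0.99060, so α − 1 = -0.00940
f^(α−1) = 0.598^(-0.00940) = 1.004845
δ_res = (4.9 + 1000) × 1.004845 − 1000 = 1009.769 − 1000 = 9.77 per mil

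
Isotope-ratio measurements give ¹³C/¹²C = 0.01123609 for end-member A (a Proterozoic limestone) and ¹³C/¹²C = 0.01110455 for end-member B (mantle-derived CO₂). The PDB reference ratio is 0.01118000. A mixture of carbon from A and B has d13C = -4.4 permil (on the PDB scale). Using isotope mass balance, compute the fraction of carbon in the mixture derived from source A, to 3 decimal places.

0.200

δ_A = (0.01123609/0.01118000 − 1)×1000 = (1.005017 − 1)×1000 = 5.017 permil
δ_B = (0.01110455/0.01118000 − 1)×1000 = (0.993251 − 1)×1000 = -6.749 permil
f_A = (δ_mix − δ_B)/(δ_A − δ_B) = (-4.4 − (-6.749))/(5.017 − (-6.749))
f_A = 2.349 / 11.766 = 0.1996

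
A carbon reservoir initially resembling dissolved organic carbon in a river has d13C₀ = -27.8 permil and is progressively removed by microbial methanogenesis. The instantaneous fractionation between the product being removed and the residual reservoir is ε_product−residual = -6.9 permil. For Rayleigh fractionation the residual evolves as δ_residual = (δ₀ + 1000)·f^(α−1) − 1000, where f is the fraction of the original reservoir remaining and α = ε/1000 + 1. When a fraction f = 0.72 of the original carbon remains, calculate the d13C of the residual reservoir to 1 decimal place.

-25.6 permil

Rayleigh residual: δ_res = (δ₀ + 1000)·f^(α−1) − 1000
α = ε/1000 + 1 = 0.99310, so α − 1 = -0.00690
f^(α−1) = 0.72^(-0.00690) = 1.002269
δ_res = (-27.8 + 1000) × 1.002269 − 1000 = 974.406 − 1000 = -25.59 permil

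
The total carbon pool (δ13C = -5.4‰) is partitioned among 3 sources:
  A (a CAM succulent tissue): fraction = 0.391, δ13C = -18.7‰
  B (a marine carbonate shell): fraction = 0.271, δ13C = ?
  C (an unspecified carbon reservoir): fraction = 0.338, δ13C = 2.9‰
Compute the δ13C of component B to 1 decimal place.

3.4‰

Isotope mass balance: δ_bulk = Σ fᵢ·δᵢ.
-5.4 = 0.391×(-18.7) + 0.271×δ_B + 0.338×(2.9)
0.271·δ_B = -5.4 − (-6.332) = 0.931
δ_B = 0.931 / 0.271 = 3.44‰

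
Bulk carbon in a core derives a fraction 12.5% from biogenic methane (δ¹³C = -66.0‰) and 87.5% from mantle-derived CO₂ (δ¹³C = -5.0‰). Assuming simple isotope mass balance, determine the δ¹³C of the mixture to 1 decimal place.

δ_mix = f_A·δ_A + f_B·δ_B
δ_mix = 0.125 × (-66.0) + 0.875 × (-5.0)
δ_mix = -8.25 + -4.38 = -12.62‰

-12.6‰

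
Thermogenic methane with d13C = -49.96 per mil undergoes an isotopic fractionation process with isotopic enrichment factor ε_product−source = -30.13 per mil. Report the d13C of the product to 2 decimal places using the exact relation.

-78.58 per mil

Exactly, δ_product = (δ_source + 1000)·(ε/1000 + 1) − 1000.
δ_product = (-49.96 + 1000) × (-30.13/1000 + 1) − 1000
δ_product = -78.585 per mil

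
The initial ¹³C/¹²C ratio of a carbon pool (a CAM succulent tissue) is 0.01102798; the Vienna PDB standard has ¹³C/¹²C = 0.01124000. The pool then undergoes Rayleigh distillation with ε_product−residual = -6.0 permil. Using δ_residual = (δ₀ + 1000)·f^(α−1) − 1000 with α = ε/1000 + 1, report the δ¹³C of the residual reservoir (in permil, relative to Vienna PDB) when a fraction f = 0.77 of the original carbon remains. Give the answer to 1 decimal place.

δ₀ = (0.01102798/0.01124000 − 1)×1000 = (0.981137 − 1)×1000 = -18.863 permil
α − 1 = ε/1000 = -0.0060
f^(α−1) = 0.77^(-0.0060) = 1.001569
δ_res = (-18.863 + 1000) × 1.001569 − 1000 = 982.677 − 1000 = -17.32 permil

-17.3 permil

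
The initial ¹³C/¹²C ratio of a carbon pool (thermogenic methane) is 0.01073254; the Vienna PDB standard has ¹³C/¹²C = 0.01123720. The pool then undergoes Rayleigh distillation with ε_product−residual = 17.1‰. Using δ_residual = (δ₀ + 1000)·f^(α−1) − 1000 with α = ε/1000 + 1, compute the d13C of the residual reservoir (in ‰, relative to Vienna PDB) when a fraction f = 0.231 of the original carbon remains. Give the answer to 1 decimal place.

-68.5‰

δ₀ = (0.01073254/0.01123720 − 1)×1000 = (0.955090 − 1)×1000 = -44.910‰
α − 1 = ε/1000 = 0.0171
f^(α−1) = 0.231^(0.0171) = 0.975254
δ_res = (-44.910 + 1000) × 0.975254 − 1000 = 931.456 − 1000 = -68.54‰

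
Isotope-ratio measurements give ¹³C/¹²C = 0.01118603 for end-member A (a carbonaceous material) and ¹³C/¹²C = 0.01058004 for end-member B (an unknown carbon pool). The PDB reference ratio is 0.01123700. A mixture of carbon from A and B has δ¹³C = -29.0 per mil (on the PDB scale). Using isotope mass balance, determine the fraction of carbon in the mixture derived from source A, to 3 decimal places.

δ_A = (0.01118603/0.01123700 − 1)×1000 = (0.995464 − 1)×1000 = -4.536 per mil
δ_B = (0.01058004/0.01123700 − 1)×1000 = (0.941536 − 1)×1000 = -58.464 per mil
f_A = (δ_mix − δ_B)/(δ_A − δ_B) = (-29.0 − (-58.464))/(-4.536 − (-58.464))
f_A = 29.464 / 53.928 = 0.5464

0.546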